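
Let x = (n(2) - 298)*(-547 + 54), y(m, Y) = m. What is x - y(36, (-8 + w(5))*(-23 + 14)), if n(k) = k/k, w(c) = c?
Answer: 146385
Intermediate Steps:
n(k) = 1
x = 146421 (x = (1 - 298)*(-547 + 54) = -297*(-493) = 146421)
x - y(36, (-8 + w(5))*(-23 + 14)) = 146421 - 1*36 = 146421 - 36 = 146385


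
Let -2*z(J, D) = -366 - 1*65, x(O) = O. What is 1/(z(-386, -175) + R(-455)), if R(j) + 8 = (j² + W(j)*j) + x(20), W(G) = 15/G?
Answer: 2/414535 ≈ 4.8247e-6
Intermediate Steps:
z(J, D) = 431/2 (z(J, D) = -(-366 - 1*65)/2 = -(-366 - 65)/2 = -½*(-431) = 431/2)
R(j) = 27 + j² (R(j) = -8 + ((j² + (15/j)*j) + 20) = -8 + ((j² + 15) + 20) = -8 + ((15 + j²) + 20) = -8 + (35 + j²) = 27 + j²)
1/(z(-386, -175) + R(-455)) = 1/(431/2 + (27 + (-455)²)) = 1/(431/2 + (27 + 207025)) = 1/(431/2 + 207052) = 1/(414535/2) = 2/414535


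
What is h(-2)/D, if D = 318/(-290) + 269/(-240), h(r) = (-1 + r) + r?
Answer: 34800/15433 ≈ 2.2549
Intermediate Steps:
h(r) = -1 + 2*r
D = -15433/6960 (D = 318*(-1/290) + 269*(-1/240) = -159/145 - 269/240 = -15433/6960 ≈ -2.2174)
h(-2)/D = (-1 + 2*(-2))/(-15433/6960) = (-1 - 4)*(-6960/15433) = -5*(-6960/15433) = 34800/15433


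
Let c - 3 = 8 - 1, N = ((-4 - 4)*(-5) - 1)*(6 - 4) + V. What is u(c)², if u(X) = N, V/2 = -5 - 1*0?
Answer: 4624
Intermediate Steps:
V = -10 (V = 2*(-5 - 1*0) = 2*(-5 + 0) = 2*(-5) = -10)
N = 68 (N = ((-4 - 4)*(-5) - 1)*(6 - 4) - 10 = (-8*(-5) - 1)*2 - 10 = (40 - 1)*2 - 10 = 39*2 - 10 = 78 - 10 = 68)
c = 10 (c = 3 + (8 - 1) = 3 + 7 = 10)
u(X) = 68
u(c)² = 68² = 4624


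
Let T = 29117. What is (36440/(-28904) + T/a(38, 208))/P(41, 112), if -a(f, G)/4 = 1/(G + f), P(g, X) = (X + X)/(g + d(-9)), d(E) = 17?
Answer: -375247668997/809312 ≈ -4.6366e+5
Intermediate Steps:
P(g, X) = 2*X/(17 + g) (P(g, X) = (X + X)/(g + 17) = (2*X)/(17 + g) = 2*X/(17 + g))
a(f, G) = -4/(G + f)
(36440/(-28904) + T/a(38, 208))/P(41, 112) = (36440/(-28904) + 29117/((-4/(208 + 38))))/((2*112/(17 + 41))) = (36440*(-1/28904) + 29117/((-4/246)))/((2*112/58)) = (-4555/3613 + 29117/((-4*1/246)))/((2*112*(1/58))) = (-4555/3613 + 29117/(-2/123))/(112/29) = (-4555/3613 + 29117*(-123/2))*(29/112) = (-4555/3613 - 3581391/2)*(29/112) = -12939574793/7226*29/112 = -375247668997/809312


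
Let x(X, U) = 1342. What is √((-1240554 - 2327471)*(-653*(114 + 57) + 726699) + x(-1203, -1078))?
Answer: I*√2194463822558 ≈ 1.4814e+6*I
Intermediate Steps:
√((-1240554 - 2327471)*(-653*(114 + 57) + 726699) + x(-1203, -1078)) = √((-1240554 - 2327471)*(-653*(114 + 57) + 726699) + 1342) = √(-3568025*(-653*171 + 726699) + 1342) = √(-3568025*(-111663 + 726699) + 1342) = √(-3568025*615036 + 1342) = √(-2194463823900 + 1342) = √(-2194463822558) = I*√2194463822558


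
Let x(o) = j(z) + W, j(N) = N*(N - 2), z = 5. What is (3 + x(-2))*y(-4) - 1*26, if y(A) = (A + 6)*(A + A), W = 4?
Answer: -378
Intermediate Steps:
y(A) = 2*A*(6 + A) (y(A) = (6 + A)*(2*A) = 2*A*(6 + A))
j(N) = N*(-2 + N)
x(o) = 19 (x(o) = 5*(-2 + 5) + 4 = 5*3 + 4 = 15 + 4 = 19)
(3 + x(-2))*y(-4) - 1*26 = (3 + 19)*(2*(-4)*(6 - 4)) - 1*26 = 22*(2*(-4)*2) - 26 = 22*(-16) - 26 = -352 - 26 = -378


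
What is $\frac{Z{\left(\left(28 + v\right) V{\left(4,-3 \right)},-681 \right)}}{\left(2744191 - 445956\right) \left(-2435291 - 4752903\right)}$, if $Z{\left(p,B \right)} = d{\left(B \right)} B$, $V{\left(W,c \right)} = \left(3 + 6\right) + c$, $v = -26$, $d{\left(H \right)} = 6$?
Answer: $\frac{2043}{8260079518795} \approx 2.4733 \cdot 10^{-10}$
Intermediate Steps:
$V{\left(W,c \right)} = 9 + c$
$Z{\left(p,B \right)} = 6 B$
$\frac{Z{\left(\left(28 + v\right) V{\left(4,-3 \right)},-681 \right)}}{\left(2744191 - 445956\right) \left(-2435291 - 4752903\right)} = \frac{6 \left(-681\right)}{\left(2744191 - 445956\right) \left(-2435291 - 4752903\right)} = - \frac{4086}{2298235 \left(-7188194\right)} = - \frac{4086}{-16520159037590} = \left(-4086\right) \left(- \frac{1}{16520159037590}\right) = \frac{2043}{8260079518795}$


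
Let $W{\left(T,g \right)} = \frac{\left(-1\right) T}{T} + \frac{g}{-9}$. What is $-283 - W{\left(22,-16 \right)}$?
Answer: $- \frac{2554}{9} \approx -283.78$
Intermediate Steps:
$W{\left(T,g \right)} = -1 - \frac{g}{9}$ ($W{\left(T,g \right)} = -1 + g \left(- \frac{1}{9}\right) = -1 - \frac{g}{9}$)
$-283 - W{\left(22,-16 \right)} = -283 - \left(-1 - - \frac{16}{9}\right) = -283 - \left(-1 + \frac{16}{9}\right) = -283 - \frac{7}{9} = - \frac{2554}{9}$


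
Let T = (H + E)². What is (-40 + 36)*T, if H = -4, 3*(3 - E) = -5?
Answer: -16/9 ≈ -1.7778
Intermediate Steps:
E = 14/3 (E = 3 - ⅓*(-5) = 3 + 5/3 = 14/3 ≈ 4.6667)
T = 4/9 (T = (-4 + 14/3)² = (⅔)² = 4/9 ≈ 0.44444)
(-40 + 36)*T = (-40 + 36)*(4/9) = -4*4/9 = -16/9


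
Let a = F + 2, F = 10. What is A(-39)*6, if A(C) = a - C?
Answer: 306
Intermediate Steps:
a = 12 (a = 10 + 2 = 12)
A(C) = 12 - C
A(-39)*6 = (12 - 1*(-39))*6 = (12 + 39)*6 = 51*6 = 306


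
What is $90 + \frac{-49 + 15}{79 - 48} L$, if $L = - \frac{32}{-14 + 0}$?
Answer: $\frac{18986}{217} \approx 87.493$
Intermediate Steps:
$L = \frac{16}{7}$ ($L = - \frac{32}{-14} = \left(-32\right) \left(- \frac{1}{14}\right) = \frac{16}{7} \approx 2.2857$)
$90 + \frac{-49 + 15}{79 - 48} L = 90 + \frac{-49 + 15}{79 - 48} \cdot \frac{16}{7} = 90 + - \frac{34}{31} \cdot \frac{16}{7} = 90 + \left(-34\right) \frac{1}{31} \cdot \frac{16}{7} = 90 - \frac{544}{217} = \frac{18986}{217}$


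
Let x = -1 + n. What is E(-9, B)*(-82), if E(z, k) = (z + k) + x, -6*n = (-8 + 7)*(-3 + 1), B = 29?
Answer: -4592/3 ≈ -1530.7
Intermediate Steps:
n = -⅓ (n = -(-8 + 7)*(-3 + 1)/6 = -(-1)*(-2)/6 = -⅙*2 = -⅓ ≈ -0.33333)
x = -4/3 (x = -1 - ⅓ = -4/3 ≈ -1.3333)
E(z, k) = -4/3 + k + z (E(z, k) = (z + k) - 4/3 = (k + z) - 4/3 = -4/3 + k + z)
E(-9, B)*(-82) = (-4/3 + 29 - 9)*(-82) = (56/3)*(-82) = -4592/3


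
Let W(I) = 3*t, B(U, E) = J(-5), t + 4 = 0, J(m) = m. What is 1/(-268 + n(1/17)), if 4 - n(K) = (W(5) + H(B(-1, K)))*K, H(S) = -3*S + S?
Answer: -17/4486 ≈ -0.0037896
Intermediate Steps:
t = -4 (t = -4 + 0 = -4)
B(U, E) = -5
W(I) = -12 (W(I) = 3*(-4) = -12)
H(S) = -2*S
n(K) = 4 + 2*K (n(K) = 4 - (-12 - 2*(-5))*K = 4 - (-12 + 10)*K = 4 - (-2)*K = 4 + 2*K)
1/(-268 + n(1/17)) = 1/(-268 + (4 + 2/17)) = 1/(-268 + 70/17) = 1/(-4486/17) = -17/4486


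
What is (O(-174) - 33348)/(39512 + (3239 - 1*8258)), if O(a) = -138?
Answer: -33486/34493 ≈ -0.97081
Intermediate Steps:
(O(-174) - 33348)/(39512 + (3239 - 1*8258)) = (-138 - 33348)/(39512 + (3239 - 1*8258)) = -33486/(39512 + (3239 - 8258)) = -33486/(39512 - 5019) = -33486/34493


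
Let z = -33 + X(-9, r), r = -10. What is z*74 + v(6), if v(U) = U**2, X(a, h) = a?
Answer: -3072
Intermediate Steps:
z = -42 (z = -33 - 9 = -42)
z*74 + v(6) = -42*74 + 6**2 = -3108 + 36 = -3072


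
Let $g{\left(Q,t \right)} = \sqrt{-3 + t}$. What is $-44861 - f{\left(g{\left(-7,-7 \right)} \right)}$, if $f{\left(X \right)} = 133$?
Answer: $-44994$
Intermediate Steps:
$-44861 - f{\left(g{\left(-7,-7 \right)} \right)} = -44861 - 133 = -44994$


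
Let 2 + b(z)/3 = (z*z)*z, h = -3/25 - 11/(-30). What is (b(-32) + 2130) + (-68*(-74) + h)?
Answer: -13672163/150 ≈ -91148.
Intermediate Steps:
h = 37/150 (h = -3*1/25 - 11*(-1/30) = -3/25 + 11/30 = 37/150 ≈ 0.24667)
b(z) = -6 + 3*z³ (b(z) = -6 + 3*((z*z)*z) = -6 + 3*(z²*z) = -6 + 3*z³)
(b(-32) + 2130) + (-68*(-74) + h) = ((-6 + 3*(-32)³) + 2130) + (-68*(-74) + 37/150) = ((-6 + 3*(-32768)) + 2130) + (5032 + 37/150) = ((-6 - 98304) + 2130) + 754837/150 = (-98310 + 2130) + 754837/150 = -96180 + 754837/150 = -13672163/150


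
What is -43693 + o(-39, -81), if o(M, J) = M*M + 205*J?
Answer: -58777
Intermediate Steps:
o(M, J) = M² + 205*J
-43693 + o(-39, -81) = -43693 + ((-39)² + 205*(-81)) = -43693 + (1521 - 16605) = -43693 - 15084 = -58777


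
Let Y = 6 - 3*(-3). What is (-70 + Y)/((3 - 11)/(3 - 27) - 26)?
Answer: 15/7 ≈ 2.1429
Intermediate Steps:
Y = 15 (Y = 6 + 9 = 15)
(-70 + Y)/((3 - 11)/(3 - 27) - 26) = (-70 + 15)/((3 - 11)/(3 - 27) - 26) = -55/(-8/(-24) - 26) = -55/(-8*(-1/24) - 26) = -55/(⅓ - 26) = -55/(-77/3) = -3/77*(-55) = 15/7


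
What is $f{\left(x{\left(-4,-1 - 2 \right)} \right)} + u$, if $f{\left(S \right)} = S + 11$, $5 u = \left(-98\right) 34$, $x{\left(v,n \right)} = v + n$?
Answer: $- \frac{3312}{5} \approx -662.4$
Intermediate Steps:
$x{\left(v,n \right)} = n + v$
$u = - \frac{3332}{5}$ ($u = \frac{\left(-98\right) 34}{5} = \frac{1}{5} \left(-3332\right) = - \frac{3332}{5} \approx -666.4$)
$f{\left(S \right)} = 11 + S$
$f{\left(x{\left(-4,-1 - 2 \right)} \right)} + u = \left(11 - 7\right) - \frac{3332}{5} = 4 - \frac{3332}{5} = - \frac{3312}{5}$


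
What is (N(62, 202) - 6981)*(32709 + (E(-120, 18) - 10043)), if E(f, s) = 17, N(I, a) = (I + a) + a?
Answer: -147779745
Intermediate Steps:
N(I, a) = I + 2*a
(N(62, 202) - 6981)*(32709 + (E(-120, 18) - 10043)) = ((62 + 2*202) - 6981)*(32709 + (17 - 10043)) = ((62 + 404) - 6981)*(32709 - 10026) = (466 - 6981)*22683 = -6515*22683 = -147779745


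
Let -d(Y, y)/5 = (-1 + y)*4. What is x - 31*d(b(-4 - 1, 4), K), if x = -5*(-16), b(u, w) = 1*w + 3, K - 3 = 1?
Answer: 1940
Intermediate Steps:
K = 4 (K = 3 + 1 = 4)
b(u, w) = 3 + w (b(u, w) = w + 3 = 3 + w)
x = 80
d(Y, y) = 20 - 20*y (d(Y, y) = -5*(-1 + y)*4 = -5*(-4 + 4*y) = 20 - 20*y)
x - 31*d(b(-4 - 1, 4), K) = 80 - 31*(20 - 20*4) = 80 - 31*(20 - 80) = 80 - 31*(-60) = 80 + 1860 = 1940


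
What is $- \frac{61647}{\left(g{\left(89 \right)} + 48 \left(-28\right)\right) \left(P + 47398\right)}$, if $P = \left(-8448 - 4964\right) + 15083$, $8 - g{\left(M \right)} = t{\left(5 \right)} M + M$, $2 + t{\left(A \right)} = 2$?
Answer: $\frac{20549}{23307775} \approx 0.00088164$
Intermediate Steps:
$t{\left(A \right)} = 0$ ($t{\left(A \right)} = -2 + 2 = 0$)
$g{\left(M \right)} = 8 - M$ ($g{\left(M \right)} = 8 - \left(0 M + M\right) = 8 - \left(0 + M\right) = 8 - M$)
$P = 1671$ ($P = -13412 + 15083 = 1671$)
$- \frac{61647}{\left(g{\left(89 \right)} + 48 \left(-28\right)\right) \left(P + 47398\right)} = - \frac{61647}{\left(\left(8 - 89\right) + 48 \left(-28\right)\right) \left(1671 + 47398\right)} = - \frac{61647}{\left(\left(8 - 89\right) - 1344\right) 49069} = - \frac{61647}{\left(-81 - 1344\right) 49069} = - \frac{61647}{\left(-1425\right) 49069} = - \frac{61647}{-69923325} = \left(-61647\right) \left(- \frac{1}{69923325}\right) = \frac{20549}{23307775}$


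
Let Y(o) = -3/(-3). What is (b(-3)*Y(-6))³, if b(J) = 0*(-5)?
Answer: 0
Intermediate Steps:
Y(o) = 1 (Y(o) = -3*(-⅓) = 1)
b(J) = 0
(b(-3)*Y(-6))³ = (0*1)³ = 0³ = 0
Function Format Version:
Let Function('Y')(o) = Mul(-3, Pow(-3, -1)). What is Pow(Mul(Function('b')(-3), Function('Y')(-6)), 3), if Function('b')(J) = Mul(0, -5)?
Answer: 0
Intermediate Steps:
Function('Y')(o) = 1 (Function('Y')(o) = Mul(-3, Rational(-1, 3)) = 1)
Function('b')(J) = 0
Pow(Mul(Function('b')(-3), Function('Y')(-6)), 3) = Pow(Mul(0, 1), 3) = Pow(0, 3) = 0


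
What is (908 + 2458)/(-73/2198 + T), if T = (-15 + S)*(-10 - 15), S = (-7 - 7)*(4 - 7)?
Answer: -7398468/1483723 ≈ -4.9864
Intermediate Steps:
S = 42 (S = -14*(-3) = 42)
T = -675 (T = (-15 + 42)*(-10 - 15) = 27*(-25) = -675)
(908 + 2458)/(-73/2198 + T) = (908 + 2458)/(-73/2198 - 675) = 3366/(-73*1/2198 - 675) = 3366/(-73/2198 - 675) = 3366/(-1483723/2198) = 3366*(-2198/1483723) = -7398468/1483723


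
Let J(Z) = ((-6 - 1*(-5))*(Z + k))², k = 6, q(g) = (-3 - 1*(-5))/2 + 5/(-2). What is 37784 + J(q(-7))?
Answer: 151217/4 ≈ 37804.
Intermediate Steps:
q(g) = -3/2 (q(g) = (-3 + 5)*(½) + 5*(-½) = 2*(½) - 5/2 = 1 - 5/2 = -3/2)
J(Z) = (-6 - Z)² (J(Z) = ((-6 - 1*(-5))*(Z + 6))² = ((-6 + 5)*(6 + Z))² = (-(6 + Z))² = (-6 - Z)²)
37784 + J(q(-7)) = 37784 + (6 - 3/2)² = 37784 + (9/2)² = 37784 + 81/4 = 151217/4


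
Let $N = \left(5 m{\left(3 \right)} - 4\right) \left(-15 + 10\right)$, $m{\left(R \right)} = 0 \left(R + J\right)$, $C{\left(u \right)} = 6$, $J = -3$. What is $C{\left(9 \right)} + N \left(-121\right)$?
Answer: $-2414$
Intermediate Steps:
$m{\left(R \right)} = 0$ ($m{\left(R \right)} = 0 \left(R - 3\right) = 0 \left(-3 + R\right) = 0$)
$N = 20$ ($N = \left(5 \cdot 0 - 4\right) \left(-15 + 10\right) = \left(0 - 4\right) \left(-5\right) = \left(-4\right) \left(-5\right) = 20$)
$C{\left(9 \right)} + N \left(-121\right) = 6 + 20 \left(-121\right) = 6 - 2420 = -2414$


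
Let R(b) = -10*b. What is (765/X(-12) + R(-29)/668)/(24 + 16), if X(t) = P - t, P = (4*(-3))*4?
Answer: -2781/5344 ≈ -0.52040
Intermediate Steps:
P = -48 (P = -12*4 = -48)
X(t) = -48 - t
(765/X(-12) + R(-29)/668)/(24 + 16) = (765/(-48 - 1*(-12)) - 10*(-29)/668)/(24 + 16) = (765/(-48 + 12) + 290*(1/668))/40 = (765/(-36) + 145/334)/40 = (765*(-1/36) + 145/334)/40 = (-85/4 + 145/334)/40 = (1/40)*(-13905/668) = -2781/5344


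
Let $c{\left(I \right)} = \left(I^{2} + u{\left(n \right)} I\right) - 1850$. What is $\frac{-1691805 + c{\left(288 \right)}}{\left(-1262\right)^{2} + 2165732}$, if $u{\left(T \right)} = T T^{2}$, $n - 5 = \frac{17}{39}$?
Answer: $- \frac{10311296105}{24771456216} \approx -0.41626$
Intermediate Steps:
$n = \frac{212}{39}$ ($n = 5 + \frac{17}{39} = \frac{212}{39} \approx 5.4359$)
$u{\left(T \right)} = T^{3}$
$c{\left(I \right)} = -1850 + I^{2} + \frac{9528128 I}{59319}$ ($c{\left(I \right)} = \left(I^{2} + \left(\frac{212}{39}\right)^{3} I\right) - 1850 = \left(I^{2} + \frac{9528128 I}{59319}\right) - 1850 = -1850 + I^{2} + \frac{9528128 I}{59319}$)
$\frac{-1691805 + c{\left(288 \right)}}{\left(-1262\right)^{2} + 2165732} = \frac{-1691805 + \left(-1850 + 288^{2} + \frac{9528128}{59319} \cdot 288\right)}{\left(-1262\right)^{2} + 2165732} = \frac{-1691805 + \left(-1850 + 82944 + \frac{304900096}{6591}\right)}{1592644 + 2165732} = \frac{-1691805 + \frac{839390650}{6591}}{3758376} = \left(- \frac{10311296105}{6591}\right) \frac{1}{3758376} = - \frac{10311296105}{24771456216}$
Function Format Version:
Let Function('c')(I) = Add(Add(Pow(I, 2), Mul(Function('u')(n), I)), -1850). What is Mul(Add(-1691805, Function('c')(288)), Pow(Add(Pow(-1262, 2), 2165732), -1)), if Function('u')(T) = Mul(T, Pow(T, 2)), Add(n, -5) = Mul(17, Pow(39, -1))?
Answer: Rational(-10311296105, 24771456216) ≈ -0.41626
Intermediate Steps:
n = Rational(212, 39) (n = Add(5, Mul(17, Pow(39, -1))) = Add(5, Mul(17, Rational(1, 39))) = Add(5, Rational(17, 39)) = Rational(212, 39) ≈ 5.4359)
Function('u')(T) = Pow(T, 3)
Function('c')(I) = Add(-1850, Pow(I, 2), Mul(Rational(9528128, 59319), I)) (Function('c')(I) = Add(Add(Pow(I, 2), Mul(Pow(Rational(212, 39), 3), I)), -1850) = Add(Add(Pow(I, 2), Mul(Rational(9528128, 59319), I)), -1850) = Add(-1850, Pow(I, 2), Mul(Rational(9528128, 59319), I)))
Mul(Add(-1691805, Function('c')(288)), Pow(Add(Pow(-1262, 2), 2165732), -1)) = Mul(Add(-1691805, Add(-1850, Pow(288, 2), Mul(Rational(9528128, 59319), 288))), Pow(Add(Pow(-1262, 2), 2165732), -1)) = Mul(Add(-1691805, Add(-1850, 82944, Rational(304900096, 6591))), Pow(Add(1592644, 2165732), -1)) = Mul(Add(-1691805, Rational(839390650, 6591)), Pow(3758376, -1)) = Mul(Rational(-10311296105, 6591), Rational(1, 3758376)) = Rational(-10311296105, 24771456216)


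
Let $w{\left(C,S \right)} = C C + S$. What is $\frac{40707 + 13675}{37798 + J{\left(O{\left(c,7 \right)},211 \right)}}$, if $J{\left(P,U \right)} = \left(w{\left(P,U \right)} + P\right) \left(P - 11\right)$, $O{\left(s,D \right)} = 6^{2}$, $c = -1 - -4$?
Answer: $\frac{54382}{76373} \approx 0.71206$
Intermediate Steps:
$c = 3$ ($c = -1 + 4 = 3$)
$w{\left(C,S \right)} = S + C^{2}$ ($w{\left(C,S \right)} = C^{2} + S = S + C^{2}$)
$O{\left(s,D \right)} = 36$
$J{\left(P,U \right)} = \left(-11 + P\right) \left(P + U + P^{2}\right)$ ($J{\left(P,U \right)} = \left(\left(U + P^{2}\right) + P\right) \left(P - 11\right) = \left(P + U + P^{2}\right) \left(-11 + P\right) = \left(-11 + P\right) \left(P + U + P^{2}\right)$)
$\frac{40707 + 13675}{37798 + J{\left(O{\left(c,7 \right)},211 \right)}} = \frac{40707 + 13675}{37798 - \left(2717 + 12960 - 36 \left(211 + 36^{2}\right)\right)} = \frac{54382}{37798 - \left(15677 - 36 \left(211 + 1296\right)\right)} = \frac{54382}{37798 - -38575} = \frac{54382}{37798 + 38575} = \frac{54382}{76373}$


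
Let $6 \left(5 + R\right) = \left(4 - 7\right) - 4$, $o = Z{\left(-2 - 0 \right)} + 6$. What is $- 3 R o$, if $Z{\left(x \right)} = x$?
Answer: $74$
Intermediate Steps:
$o = 4$ ($o = \left(-2 - 0\right) + 6 = \left(-2 + 0\right) + 6 = -2 + 6 = 4$)
$R = - \frac{37}{6}$ ($R = -5 + \frac{\left(4 - 7\right) - 4}{6} = -5 + \frac{-3 - 4}{6} = -5 + \frac{1}{6} \left(-7\right) = -5 - \frac{7}{6} = - \frac{37}{6} \approx -6.1667$)
$- 3 R o = \left(-3\right) \left(- \frac{37}{6}\right) 4 = \frac{37}{2} \cdot 4 = 74$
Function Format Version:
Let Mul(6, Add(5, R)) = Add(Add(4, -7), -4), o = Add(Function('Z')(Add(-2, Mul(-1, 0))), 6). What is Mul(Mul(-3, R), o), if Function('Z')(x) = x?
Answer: 74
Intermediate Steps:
o = 4 (o = Add(Add(-2, Mul(-1, 0)), 6) = Add(Add(-2, 0), 6) = Add(-2, 6) = 4)
R = Rational(-37, 6) (R = Add(-5, Mul(Rational(1, 6), Add(Add(4, -7), -4))) = Add(-5, Mul(Rational(1, 6), Add(-3, -4))) = Add(-5, Mul(Rational(1, 6), -7)) = Add(-5, Rational(-7, 6)) = Rational(-37, 6) ≈ -6.1667)
Mul(Mul(-3, R), o) = Mul(Mul(-3, Rational(-37, 6)), 4) = Mul(Rational(37, 2), 4) = 74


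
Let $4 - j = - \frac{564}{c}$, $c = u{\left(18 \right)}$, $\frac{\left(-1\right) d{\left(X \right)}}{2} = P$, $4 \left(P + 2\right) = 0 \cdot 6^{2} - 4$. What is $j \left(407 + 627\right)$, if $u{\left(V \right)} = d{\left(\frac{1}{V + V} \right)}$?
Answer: $101332$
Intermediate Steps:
$P = -3$ ($P = -2 + \frac{0 \cdot 6^{2} - 4}{4} = -2 + \frac{0 \cdot 36 - 4}{4} = -2 + \frac{0 - 4}{4} = -2 + \frac{1}{4} \left(-4\right) = -2 - 1 = -3$)
$d{\left(X \right)} = 6$ ($d{\left(X \right)} = \left(-2\right) \left(-3\right) = 6$)
$u{\left(V \right)} = 6$
$c = 6$
$j = 98$ ($j = 4 - - \frac{564}{6} = 4 - \left(-564\right) \frac{1}{6} = 4 - -94 = 4 + 94 = 98$)
$j \left(407 + 627\right) = 98 \left(407 + 627\right) = 98 \cdot 1034 = 101332$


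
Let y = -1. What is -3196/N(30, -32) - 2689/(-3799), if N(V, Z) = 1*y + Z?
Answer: 12230341/125367 ≈ 97.556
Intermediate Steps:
N(V, Z) = -1 + Z (N(V, Z) = 1*(-1) + Z = -1 + Z)
-3196/N(30, -32) - 2689/(-3799) = -3196/(-1 - 32) - 2689/(-3799) = -3196/(-33) - 2689*(-1/3799) = -3196*(-1/33) + 2689/3799 = 3196/33 + 2689/3799 = 12230341/125367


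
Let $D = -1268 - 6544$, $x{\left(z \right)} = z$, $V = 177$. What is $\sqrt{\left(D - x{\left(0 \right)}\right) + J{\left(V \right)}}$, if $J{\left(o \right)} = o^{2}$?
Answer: $3 \sqrt{2613} \approx 153.35$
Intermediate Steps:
$D = -7812$ ($D = -1268 - 6544 = -7812$)
$\sqrt{\left(D - x{\left(0 \right)}\right) + J{\left(V \right)}} = \sqrt{\left(-7812 - 0\right) + 177^{2}} = \sqrt{\left(-7812 + 0\right) + 31329} = \sqrt{-7812 + 31329} = \sqrt{23517} = 3 \sqrt{2613}$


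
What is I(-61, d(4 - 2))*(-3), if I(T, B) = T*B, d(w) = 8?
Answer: 1464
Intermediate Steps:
I(T, B) = B*T
I(-61, d(4 - 2))*(-3) = (8*(-61))*(-3) = -488*(-3) = 1464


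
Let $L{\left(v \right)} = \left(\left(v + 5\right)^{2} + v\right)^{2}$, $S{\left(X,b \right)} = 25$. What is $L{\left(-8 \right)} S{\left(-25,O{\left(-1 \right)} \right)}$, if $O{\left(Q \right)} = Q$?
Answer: $25$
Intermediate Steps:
$L{\left(v \right)} = \left(v + \left(5 + v\right)^{2}\right)^{2}$ ($L{\left(v \right)} = \left(\left(5 + v\right)^{2} + v\right)^{2} = \left(v + \left(5 + v\right)^{2}\right)^{2}$)
$L{\left(-8 \right)} S{\left(-25,O{\left(-1 \right)} \right)} = \left(-8 + \left(5 - 8\right)^{2}\right)^{2} \cdot 25 = \left(-8 + \left(-3\right)^{2}\right)^{2} \cdot 25 = \left(-8 + 9\right)^{2} \cdot 25 = 1^{2} \cdot 25 = 1 \cdot 25 = 25$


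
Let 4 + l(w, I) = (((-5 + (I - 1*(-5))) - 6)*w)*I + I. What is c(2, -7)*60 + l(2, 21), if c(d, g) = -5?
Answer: 347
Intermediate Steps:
l(w, I) = -4 + I + I*w*(-6 + I) (l(w, I) = -4 + ((((-5 + (I - 1*(-5))) - 6)*w)*I + I) = -4 + ((((-5 + (I + 5)) - 6)*w)*I + I) = -4 + ((((-5 + (5 + I)) - 6)*w)*I + I) = -4 + (((I - 6)*w)*I + I) = -4 + (((-6 + I)*w)*I + I) = -4 + ((w*(-6 + I))*I + I) = -4 + (I*w*(-6 + I) + I) = -4 + (I + I*w*(-6 + I)) = -4 + I + I*w*(-6 + I))
c(2, -7)*60 + l(2, 21) = -5*60 + (-4 + 21 + 2*21**2 - 6*21*2) = -300 + (-4 + 21 + 2*441 - 252) = -300 + (-4 + 21 + 882 - 252) = -300 + 647 = 347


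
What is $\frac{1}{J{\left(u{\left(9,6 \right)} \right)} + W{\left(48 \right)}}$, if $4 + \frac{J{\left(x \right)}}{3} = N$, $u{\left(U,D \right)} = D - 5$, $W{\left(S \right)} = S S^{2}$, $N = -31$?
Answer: $\frac{1}{110487} \approx 9.0508 \cdot 10^{-6}$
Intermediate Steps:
$W{\left(S \right)} = S^{3}$
$u{\left(U,D \right)} = -5 + D$
$J{\left(x \right)} = -105$ ($J{\left(x \right)} = -12 + 3 \left(-31\right) = -12 - 93 = -105$)
$\frac{1}{J{\left(u{\left(9,6 \right)} \right)} + W{\left(48 \right)}} = \frac{1}{-105 + 48^{3}} = \frac{1}{-105 + 110592} = \frac{1}{110487}$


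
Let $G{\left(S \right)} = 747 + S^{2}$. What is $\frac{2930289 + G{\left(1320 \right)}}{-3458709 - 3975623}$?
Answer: $- \frac{1168359}{1858583} \approx -0.62863$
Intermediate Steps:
$\frac{2930289 + G{\left(1320 \right)}}{-3458709 - 3975623} = \frac{2930289 + \left(747 + 1320^{2}\right)}{-3458709 - 3975623} = \frac{2930289 + \left(747 + 1742400\right)}{-7434332} = \left(2930289 + 1743147\right) \left(- \frac{1}{7434332}\right) = 4673436 \left(- \frac{1}{7434332}\right) = - \frac{1168359}{1858583}$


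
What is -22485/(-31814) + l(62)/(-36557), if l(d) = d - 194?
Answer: 826183593/1163024398 ≈ 0.71037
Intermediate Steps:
l(d) = -194 + d
-22485/(-31814) + l(62)/(-36557) = -22485/(-31814) + (-194 + 62)/(-36557) = -22485*(-1/31814) - 132*(-1/36557) = 22485/31814 + 132/36557 = 826183593/1163024398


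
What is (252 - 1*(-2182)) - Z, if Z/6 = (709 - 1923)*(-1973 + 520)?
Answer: -10581218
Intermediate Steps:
Z = 10583652 (Z = 6*((709 - 1923)*(-1973 + 520)) = 6*(-1214*(-1453)) = 6*1763942 = 10583652)
(252 - 1*(-2182)) - Z = (252 - 1*(-2182)) - 1*10583652 = (252 + 2182) - 10583652 = 2434 - 10583652 = -10581218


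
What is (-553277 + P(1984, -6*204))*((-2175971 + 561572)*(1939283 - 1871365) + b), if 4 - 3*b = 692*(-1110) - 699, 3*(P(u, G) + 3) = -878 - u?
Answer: 182309446542237382/3 ≈ 6.0770e+16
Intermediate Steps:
P(u, G) = -887/3 - u/3 (P(u, G) = -3 + (-878 - u)/3 = -3 + (-878/3 - u/3) = -887/3 - u/3)
b = 768823/3 (b = 4/3 - (692*(-1110) - 699)/3 = 4/3 - (-768120 - 699)/3 = 4/3 - 1/3*(-768819) = 4/3 + 256273 = 768823/3 ≈ 2.5627e+5)
(-553277 + P(1984, -6*204))*((-2175971 + 561572)*(1939283 - 1871365) + b) = (-553277 + (-887/3 - 1/3*1984))*((-2175971 + 561572)*(1939283 - 1871365) + 768823/3) = (-553277 + (-887/3 - 1984/3))*(-1614399*67918 + 768823/3) = (-553277 - 957)*(-109646751282 + 768823/3) = -554234*(-328939485023/3) = 182309446542237382/3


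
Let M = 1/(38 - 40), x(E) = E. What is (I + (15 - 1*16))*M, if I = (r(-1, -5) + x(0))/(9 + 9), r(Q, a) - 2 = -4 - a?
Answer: 5/12 ≈ 0.41667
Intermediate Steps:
r(Q, a) = -2 - a (r(Q, a) = 2 + (-4 - a) = -2 - a)
M = -½ (M = 1/(-2) = -½ ≈ -0.50000)
I = ⅙ (I = ((-2 - 1*(-5)) + 0)/(9 + 9) = ((-2 + 5) + 0)/18 = (3 + 0)*(1/18) = 3*(1/18) = ⅙ ≈ 0.16667)
(I + (15 - 1*16))*M = (⅙ + (15 - 1*16))*(-½) = (⅙ + (15 - 16))*(-½) = (⅙ - 1)*(-½) = -⅚*(-½) = 5/12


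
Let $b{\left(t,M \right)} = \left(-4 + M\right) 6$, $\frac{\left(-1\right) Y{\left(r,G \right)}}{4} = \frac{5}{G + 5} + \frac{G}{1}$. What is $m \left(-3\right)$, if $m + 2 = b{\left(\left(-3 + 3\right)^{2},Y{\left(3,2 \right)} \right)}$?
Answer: $\frac{1914}{7} \approx 273.43$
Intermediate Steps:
$Y{\left(r,G \right)} = - \frac{20}{5 + G} - 4 G$ ($Y{\left(r,G \right)} = - 4 \left(\frac{5}{G + 5} + \frac{G}{1}\right) = - 4 \left(\frac{5}{5 + G} + G 1\right) = - 4 \left(\frac{5}{5 + G} + G\right) = - 4 \left(G + \frac{5}{5 + G}\right) = - \frac{20}{5 + G} - 4 G$)
$b{\left(t,M \right)} = -24 + 6 M$
$m = - \frac{638}{7}$ ($m = -2 + \left(-24 + 6 \frac{4 \left(-5 - 2^{2} - 10\right)}{5 + 2}\right) = -2 + \left(-24 + 6 \frac{4 \left(-5 - 4 - 10\right)}{7}\right) = -2 + \left(-24 + 6 \cdot 4 \cdot \frac{1}{7} \left(-5 - 4 - 10\right)\right) = -2 + \left(-24 + 6 \cdot 4 \cdot \frac{1}{7} \left(-19\right)\right) = -2 + \left(-24 + 6 \left(- \frac{76}{7}\right)\right) = -2 - \frac{624}{7} = - \frac{638}{7} \approx -91.143$)
$m \left(-3\right) = \left(- \frac{638}{7}\right) \left(-3\right) = \frac{1914}{7}$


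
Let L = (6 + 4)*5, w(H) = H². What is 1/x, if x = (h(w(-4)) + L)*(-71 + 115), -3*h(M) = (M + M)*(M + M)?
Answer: -3/38456 ≈ -7.8011e-5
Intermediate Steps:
L = 50 (L = 10*5 = 50)
h(M) = -4*M²/3 (h(M) = -(M + M)*(M + M)/3 = -2*M*2*M/3 = -4*M²/3)
x = -38456/3 (x = (-4*((-4)²)²/3 + 50)*(-71 + 115) = (-4/3*16² + 50)*44 = (-4/3*256 + 50)*44 = (-1024/3 + 50)*44 = -874/3*44 = -38456/3 ≈ -12819.)
1/x = 1/(-38456/3) = -3/38456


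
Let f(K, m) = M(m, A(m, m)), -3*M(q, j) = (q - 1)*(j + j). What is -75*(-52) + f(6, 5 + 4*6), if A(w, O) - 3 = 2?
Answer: 11420/3 ≈ 3806.7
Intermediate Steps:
A(w, O) = 5 (A(w, O) = 3 + 2 = 5)
M(q, j) = -2*j*(-1 + q)/3 (M(q, j) = -(q - 1)*(j + j)/3 = -(-1 + q)*2*j/3 = -2*j*(-1 + q)/3)
f(K, m) = 10/3 - 10*m/3 (f(K, m) = (⅔)*5*(1 - m) = 10/3 - 10*m/3)
-75*(-52) + f(6, 5 + 4*6) = -75*(-52) + (10/3 - 10*(5 + 4*6)/3) = 3900 + (10/3 - 10*(5 + 24)/3) = 3900 + (10/3 - 10/3*29) = 3900 + (10/3 - 290/3) = 3900 - 280/3 = 11420/3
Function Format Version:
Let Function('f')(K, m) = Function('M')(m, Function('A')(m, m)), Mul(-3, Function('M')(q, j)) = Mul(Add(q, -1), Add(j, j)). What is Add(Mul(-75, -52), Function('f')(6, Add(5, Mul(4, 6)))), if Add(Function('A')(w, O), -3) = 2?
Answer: Rational(11420, 3) ≈ 3806.7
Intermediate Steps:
Function('A')(w, O) = 5 (Function('A')(w, O) = Add(3, 2) = 5)
Function('M')(q, j) = Mul(Rational(-2, 3), j, Add(-1, q)) (Function('M')(q, j) = Mul(Rational(-1, 3), Mul(Add(q, -1), Add(j, j))) = Mul(Rational(-1, 3), Mul(Add(-1, q), Mul(2, j))) = Mul(Rational(-1, 3), Mul(2, j, Add(-1, q))) = Mul(Rational(-2, 3), j, Add(-1, q)))
Function('f')(K, m) = Add(Rational(10, 3), Mul(Rational(-10, 3), m)) (Function('f')(K, m) = Mul(Rational(2, 3), 5, Add(1, Mul(-1, m))) = Add(Rational(10, 3), Mul(Rational(-10, 3), m)))
Add(Mul(-75, -52), Function('f')(6, Add(5, Mul(4, 6)))) = Add(Mul(-75, -52), Add(Rational(10, 3), Mul(Rational(-10, 3), Add(5, Mul(4, 6))))) = Add(3900, Add(Rational(10, 3), Mul(Rational(-10, 3), Add(5, 24)))) = Add(3900, Add(Rational(10, 3), Mul(Rational(-10, 3), 29))) = Add(3900, Add(Rational(10, 3), Rational(-290, 3))) = Add(3900, Rational(-280, 3)) = Rational(11420, 3)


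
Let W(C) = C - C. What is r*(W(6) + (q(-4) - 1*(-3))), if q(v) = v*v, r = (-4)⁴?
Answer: 4864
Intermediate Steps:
r = 256
W(C) = 0
q(v) = v²
r*(W(6) + (q(-4) - 1*(-3))) = 256*(0 + ((-4)² - 1*(-3))) = 256*(0 + (16 + 3)) = 256*(0 + 19) = 256*19 = 4864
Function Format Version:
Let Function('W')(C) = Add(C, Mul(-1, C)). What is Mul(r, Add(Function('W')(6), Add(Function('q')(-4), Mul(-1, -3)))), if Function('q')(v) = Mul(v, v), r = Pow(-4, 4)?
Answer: 4864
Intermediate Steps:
r = 256
Function('W')(C) = 0
Function('q')(v) = Pow(v, 2)
Mul(r, Add(Function('W')(6), Add(Function('q')(-4), Mul(-1, -3)))) = Mul(256, Add(0, Add(Pow(-4, 2), Mul(-1, -3)))) = Mul(256, Add(0, Add(16, 3))) = Mul(256, Add(0, 19)) = Mul(256, 19) = 4864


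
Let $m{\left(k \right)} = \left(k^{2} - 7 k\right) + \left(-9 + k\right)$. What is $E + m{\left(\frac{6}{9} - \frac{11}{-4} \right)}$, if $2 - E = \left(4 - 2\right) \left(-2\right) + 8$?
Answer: $- \frac{2855}{144} \approx -19.826$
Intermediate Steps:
$E = -2$ ($E = 2 - \left(\left(4 - 2\right) \left(-2\right) + 8\right) = 2 - \left(2 \left(-2\right) + 8\right) = 2 - \left(-4 + 8\right) = 2 - 4 = -2$)
$m{\left(k \right)} = -9 + k^{2} - 6 k$
$E + m{\left(\frac{6}{9} - \frac{11}{-4} \right)} = -2 - \left(9 - \left(\frac{6}{9} - \frac{11}{-4}\right)^{2} + 6 \left(\frac{6}{9} - \frac{11}{-4}\right)\right) = -2 - \left(9 - \left(6 \cdot \frac{1}{9} - - \frac{11}{4}\right)^{2} + 6 \left(6 \cdot \frac{1}{9} - - \frac{11}{4}\right)\right) = -2 - \left(9 - \left(\frac{2}{3} + \frac{11}{4}\right)^{2} + 6 \left(\frac{2}{3} + \frac{11}{4}\right)\right) = -2 - \left(\frac{59}{2} - \frac{1681}{144}\right) = -2 - \frac{2567}{144} = - \frac{2855}{144}$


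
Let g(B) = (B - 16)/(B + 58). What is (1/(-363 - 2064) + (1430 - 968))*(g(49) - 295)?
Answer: -35355980236/259689 ≈ -1.3615e+5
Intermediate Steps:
g(B) = (-16 + B)/(58 + B)
(1/(-363 - 2064) + (1430 - 968))*(g(49) - 295) = (1/(-363 - 2064) + (1430 - 968))*((-16 + 49)/(58 + 49) - 295) = (1/(-2427) + 462)*(33/107 - 295) = (-1/2427 + 462)*((1/107)*33 - 295) = 1121273*(33/107 - 295)/2427 = (1121273/2427)*(-31532/107) = -35355980236/259689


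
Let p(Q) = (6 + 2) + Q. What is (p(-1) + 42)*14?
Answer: 686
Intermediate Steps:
p(Q) = 8 + Q
(p(-1) + 42)*14 = ((8 - 1) + 42)*14 = (7 + 42)*14 = 49*14 = 686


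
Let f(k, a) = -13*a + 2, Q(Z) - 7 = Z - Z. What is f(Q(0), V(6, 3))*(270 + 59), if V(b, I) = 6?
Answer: -25004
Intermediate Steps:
Q(Z) = 7 (Q(Z) = 7 + (Z - Z) = 7 + 0 = 7)
f(k, a) = 2 - 13*a
f(Q(0), V(6, 3))*(270 + 59) = (2 - 13*6)*(270 + 59) = (2 - 78)*329 = -76*329 = -25004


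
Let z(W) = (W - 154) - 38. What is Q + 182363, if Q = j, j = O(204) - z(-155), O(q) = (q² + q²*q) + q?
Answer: 8714194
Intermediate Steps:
z(W) = -192 + W (z(W) = (-154 + W) - 38 = -192 + W)
O(q) = q + q² + q³ (O(q) = (q² + q³) + q = q + q² + q³)
j = 8531831 (j = 204*(1 + 204 + 204²) - (-192 - 155) = 204*(1 + 204 + 41616) - 1*(-347) = 204*41821 + 347 = 8531484 + 347 = 8531831)
Q = 8531831
Q + 182363 = 8531831 + 182363 = 8714194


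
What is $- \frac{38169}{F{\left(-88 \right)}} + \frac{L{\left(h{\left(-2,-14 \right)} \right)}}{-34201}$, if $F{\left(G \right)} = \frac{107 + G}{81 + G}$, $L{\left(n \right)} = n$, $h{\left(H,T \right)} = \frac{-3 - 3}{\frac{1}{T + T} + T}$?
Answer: $\frac{1197068276509}{85126289} \approx 14062.0$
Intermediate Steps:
$h{\left(H,T \right)} = - \frac{6}{T + \frac{1}{2 T}}$ ($h{\left(H,T \right)} = - \frac{6}{\frac{1}{2 T} + T} = - \frac{6}{T + \frac{1}{2 T}}$)
$F{\left(G \right)} = \frac{107 + G}{81 + G}$
$- \frac{38169}{F{\left(-88 \right)}} + \frac{L{\left(h{\left(-2,-14 \right)} \right)}}{-34201} = - \frac{38169}{\frac{1}{81 - 88} \left(107 - 88\right)} + \frac{\left(-12\right) \left(-14\right) \frac{1}{1 + 2 \left(-14\right)^{2}}}{-34201} = - \frac{38169}{\frac{1}{-7} \cdot 19} + \left(-12\right) \left(-14\right) \frac{1}{1 + 2 \cdot 196} \left(- \frac{1}{34201}\right) = - \frac{38169}{\left(- \frac{1}{7}\right) 19} + \left(-12\right) \left(-14\right) \frac{1}{1 + 392} \left(- \frac{1}{34201}\right) = - \frac{38169}{- \frac{19}{7}} + \left(-12\right) \left(-14\right) \frac{1}{393} \left(- \frac{1}{34201}\right) = \left(-38169\right) \left(- \frac{7}{19}\right) + \left(-12\right) \left(-14\right) \frac{1}{393} \left(- \frac{1}{34201}\right) = \frac{267183}{19} + \frac{56}{131} \left(- \frac{1}{34201}\right) = \frac{267183}{19} - \frac{56}{4480331} = \frac{1197068276509}{85126289}$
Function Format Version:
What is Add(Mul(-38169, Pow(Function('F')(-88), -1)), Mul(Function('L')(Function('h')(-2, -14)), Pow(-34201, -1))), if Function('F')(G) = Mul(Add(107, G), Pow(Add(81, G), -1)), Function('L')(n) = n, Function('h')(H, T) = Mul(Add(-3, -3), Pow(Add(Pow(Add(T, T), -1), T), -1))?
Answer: Rational(1197068276509, 85126289) ≈ 14062.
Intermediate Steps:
Function('h')(H, T) = Mul(-6, Pow(Add(T, Mul(Rational(1, 2), Pow(T, -1))), -1)) (Function('h')(H, T) = Mul(-6, Pow(Add(Pow(Mul(2, T), -1), T), -1)) = Mul(-6, Pow(Add(Mul(Rational(1, 2), Pow(T, -1)), T), -1)) = Mul(-6, Pow(Add(T, Mul(Rational(1, 2), Pow(T, -1))), -1)))
Function('F')(G) = Mul(Pow(Add(81, G), -1), Add(107, G))
Add(Mul(-38169, Pow(Function('F')(-88), -1)), Mul(Function('L')(Function('h')(-2, -14)), Pow(-34201, -1))) = Add(Mul(-38169, Pow(Mul(Pow(Add(81, -88), -1), Add(107, -88)), -1)), Mul(Mul(-12, -14, Pow(Add(1, Mul(2, Pow(-14, 2))), -1)), Pow(-34201, -1))) = Add(Mul(-38169, Pow(Mul(Pow(-7, -1), 19), -1)), Mul(Mul(-12, -14, Pow(Add(1, Mul(2, 196)), -1)), Rational(-1, 34201))) = Add(Mul(-38169, Pow(Mul(Rational(-1, 7), 19), -1)), Mul(Mul(-12, -14, Pow(Add(1, 392), -1)), Rational(-1, 34201))) = Add(Mul(-38169, Pow(Rational(-19, 7), -1)), Mul(Mul(-12, -14, Pow(393, -1)), Rational(-1, 34201))) = Add(Mul(-38169, Rational(-7, 19)), Mul(Mul(-12, -14, Rational(1, 393)), Rational(-1, 34201))) = Add(Rational(267183, 19), Mul(Rational(56, 131), Rational(-1, 34201))) = Add(Rational(267183, 19), Rational(-56, 4480331)) = Rational(1197068276509, 85126289)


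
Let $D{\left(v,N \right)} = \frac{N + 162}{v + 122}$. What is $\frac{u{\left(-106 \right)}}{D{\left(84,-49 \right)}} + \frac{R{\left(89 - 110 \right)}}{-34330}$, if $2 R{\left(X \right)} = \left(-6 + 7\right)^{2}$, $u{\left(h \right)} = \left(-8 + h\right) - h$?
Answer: $- \frac{113151793}{7758580} \approx -14.584$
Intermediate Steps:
$D{\left(v,N \right)} = \frac{162 + N}{122 + v}$
$u{\left(h \right)} = -8$
$R{\left(X \right)} = \frac{1}{2}$ ($R{\left(X \right)} = \frac{\left(-6 + 7\right)^{2}}{2} = \frac{1^{2}}{2} = \frac{1}{2} \cdot 1 = \frac{1}{2}$)
$\frac{u{\left(-106 \right)}}{D{\left(84,-49 \right)}} + \frac{R{\left(89 - 110 \right)}}{-34330} = - \frac{8}{\frac{1}{122 + 84} \left(162 - 49\right)} + \frac{1}{2 \left(-34330\right)} = - \frac{8}{\frac{1}{206} \cdot 113} + \frac{1}{2} \left(- \frac{1}{34330}\right) = - \frac{8}{\frac{1}{206} \cdot 113} - \frac{1}{68660} = - \frac{8}{\frac{113}{206}} - \frac{1}{68660} = \left(-8\right) \frac{206}{113} - \frac{1}{68660} = - \frac{1648}{113} - \frac{1}{68660} = - \frac{113151793}{7758580}$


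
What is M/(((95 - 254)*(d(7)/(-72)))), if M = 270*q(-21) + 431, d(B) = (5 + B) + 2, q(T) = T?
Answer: -62868/371 ≈ -169.46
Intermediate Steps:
d(B) = 7 + B
M = -5239 (M = 270*(-21) + 431 = -5670 + 431 = -5239)
M/(((95 - 254)*(d(7)/(-72)))) = -5239*(-72/((7 + 7)*(95 - 254))) = -5239/((-2226*(-1)/72)) = -5239/((-159*(-7/36))) = -5239/371/12 = -5239*12/371 = -62868/371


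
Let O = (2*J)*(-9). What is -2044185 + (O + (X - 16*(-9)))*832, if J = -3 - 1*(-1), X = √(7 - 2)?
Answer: -1894425 + 832*√5 ≈ -1.8926e+6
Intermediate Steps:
X = √5 ≈ 2.2361
J = -2 (J = -3 + 1 = -2)
O = 36 (O = (2*(-2))*(-9) = -4*(-9) = 36)
-2044185 + (O + (X - 16*(-9)))*832 = -2044185 + (36 + (√5 - 16*(-9)))*832 = -2044185 + (36 + (√5 + 144))*832 = -2044185 + (36 + (144 + √5))*832 = -2044185 + (180 + √5)*832 = -2044185 + (149760 + 832*√5) = -1894425 + 832*√5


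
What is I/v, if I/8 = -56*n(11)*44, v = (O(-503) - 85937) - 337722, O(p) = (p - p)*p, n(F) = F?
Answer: 216832/423659 ≈ 0.51181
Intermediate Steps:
O(p) = 0 (O(p) = 0*p = 0)
v = -423659 (v = (0 - 85937) - 337722 = -85937 - 337722 = -423659)
I = -216832 (I = 8*(-56*11*44) = 8*(-616*44) = 8*(-27104) = -216832)
I/v = -216832/(-423659) = -216832*(-1/423659) = 216832/423659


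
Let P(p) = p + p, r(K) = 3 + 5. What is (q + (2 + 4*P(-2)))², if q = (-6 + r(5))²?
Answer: 100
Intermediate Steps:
r(K) = 8
P(p) = 2*p
q = 4 (q = (-6 + 8)² = 2² = 4)
(q + (2 + 4*P(-2)))² = (4 + (2 + 4*(2*(-2))))² = (4 + (2 + 4*(-4)))² = (4 + (2 - 16))² = (4 - 14)² = (-10)² = 100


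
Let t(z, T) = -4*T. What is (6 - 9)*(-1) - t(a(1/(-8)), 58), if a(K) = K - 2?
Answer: 235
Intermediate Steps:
a(K) = -2 + K
(6 - 9)*(-1) - t(a(1/(-8)), 58) = (6 - 9)*(-1) - (-4)*58 = -3*(-1) - 1*(-232) = 3 + 232 = 235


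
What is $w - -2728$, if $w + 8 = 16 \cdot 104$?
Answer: $4384$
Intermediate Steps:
$w = 1656$ ($w = -8 + 16 \cdot 104 = -8 + 1664 = 1656$)
$w - -2728 = 1656 - -2728 = 1656 + 2728 = 4384$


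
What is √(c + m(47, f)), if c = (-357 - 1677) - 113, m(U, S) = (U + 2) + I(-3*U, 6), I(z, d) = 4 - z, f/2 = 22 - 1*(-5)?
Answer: 3*I*√217 ≈ 44.193*I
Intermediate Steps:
f = 54 (f = 2*(22 - 1*(-5)) = 2*(22 + 5) = 2*27 = 54)
m(U, S) = 6 + 4*U (m(U, S) = (U + 2) + (4 - (-3)*U) = (2 + U) + (4 + 3*U) = 6 + 4*U)
c = -2147 (c = -2034 - 113 = -2147)
√(c + m(47, f)) = √(-2147 + (6 + 4*47)) = √(-2147 + (6 + 188)) = √(-2147 + 194) = √(-1953) = 3*I*√217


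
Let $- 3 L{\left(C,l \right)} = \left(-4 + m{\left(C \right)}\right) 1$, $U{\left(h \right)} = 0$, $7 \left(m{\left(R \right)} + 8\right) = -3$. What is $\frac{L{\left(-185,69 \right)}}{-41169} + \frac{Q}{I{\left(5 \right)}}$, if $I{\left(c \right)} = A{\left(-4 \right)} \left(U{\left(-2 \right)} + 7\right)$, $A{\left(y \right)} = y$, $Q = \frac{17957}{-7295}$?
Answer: $\frac{105489359}{1201311420} \approx 0.087812$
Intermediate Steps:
$m{\left(R \right)} = - \frac{59}{7}$ ($m{\left(R \right)} = -8 + \frac{1}{7} \left(-3\right) = -8 - \frac{3}{7} = - \frac{59}{7}$)
$Q = - \frac{17957}{7295}$ ($Q = 17957 \left(- \frac{1}{7295}\right) = - \frac{17957}{7295} \approx -2.4615$)
$L{\left(C,l \right)} = \frac{29}{7}$ ($L{\left(C,l \right)} = - \frac{\left(-4 - \frac{59}{7}\right) 1}{3} = - \frac{\left(- \frac{87}{7}\right) 1}{3} = \left(- \frac{1}{3}\right) \left(- \frac{87}{7}\right) = \frac{29}{7}$)
$I{\left(c \right)} = -28$ ($I{\left(c \right)} = - 4 \left(0 + 7\right) = \left(-4\right) 7 = -28$)
$\frac{L{\left(-185,69 \right)}}{-41169} + \frac{Q}{I{\left(5 \right)}} = \frac{29}{7 \left(-41169\right)} - \frac{17957}{7295 \left(-28\right)} = \frac{29}{7} \left(- \frac{1}{41169}\right) - - \frac{17957}{204260} = - \frac{29}{288183} + \frac{17957}{204260} = \frac{105489359}{1201311420}$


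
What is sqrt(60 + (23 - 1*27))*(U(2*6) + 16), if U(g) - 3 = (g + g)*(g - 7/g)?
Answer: 586*sqrt(14) ≈ 2192.6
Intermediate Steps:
U(g) = 3 + 2*g*(g - 7/g) (U(g) = 3 + (g + g)*(g - 7/g) = 3 + (2*g)*(g - 7/g) = 3 + 2*g*(g - 7/g))
sqrt(60 + (23 - 1*27))*(U(2*6) + 16) = sqrt(60 + (23 - 1*27))*((-11 + 2*(2*6)**2) + 16) = sqrt(60 + (23 - 27))*((-11 + 2*12**2) + 16) = sqrt(60 - 4)*((-11 + 2*144) + 16) = sqrt(56)*((-11 + 288) + 16) = (2*sqrt(14))*(277 + 16) = (2*sqrt(14))*293 = 586*sqrt(14)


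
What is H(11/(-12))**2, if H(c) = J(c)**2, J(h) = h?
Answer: 14641/20736 ≈ 0.70607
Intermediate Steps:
H(c) = c**2
H(11/(-12))**2 = ((11/(-12))**2)**2 = ((11*(-1/12))**2)**2 = ((-11/12)**2)**2 = (121/144)**2 = 14641/20736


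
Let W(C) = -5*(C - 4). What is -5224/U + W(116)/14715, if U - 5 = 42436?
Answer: -6709208/41634621 ≈ -0.16114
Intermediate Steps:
U = 42441 (U = 5 + 42436 = 42441)
W(C) = 20 - 5*C (W(C) = -5*(-4 + C) = 20 - 5*C)
-5224/U + W(116)/14715 = -5224/42441 + (20 - 5*116)/14715 = -5224*1/42441 + (20 - 580)*(1/14715) = -5224/42441 - 560*1/14715 = -5224/42441 - 112/2943 = -6709208/41634621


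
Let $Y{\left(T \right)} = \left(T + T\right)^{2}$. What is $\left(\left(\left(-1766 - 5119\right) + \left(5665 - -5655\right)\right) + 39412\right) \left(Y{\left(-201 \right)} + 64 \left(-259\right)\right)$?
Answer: $6359042716$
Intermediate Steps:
$Y{\left(T \right)} = 4 T^{2}$ ($Y{\left(T \right)} = \left(2 T\right)^{2} = 4 T^{2}$)
$\left(\left(\left(-1766 - 5119\right) + \left(5665 - -5655\right)\right) + 39412\right) \left(Y{\left(-201 \right)} + 64 \left(-259\right)\right) = \left(\left(\left(-1766 - 5119\right) + \left(5665 - -5655\right)\right) + 39412\right) \left(4 \left(-201\right)^{2} + 64 \left(-259\right)\right) = \left(\left(-6885 + \left(5665 + 5655\right)\right) + 39412\right) \left(4 \cdot 40401 - 16576\right) = \left(\left(-6885 + 11320\right) + 39412\right) \left(161604 - 16576\right) = \left(4435 + 39412\right) 145028 = 43847 \cdot 145028 = 6359042716$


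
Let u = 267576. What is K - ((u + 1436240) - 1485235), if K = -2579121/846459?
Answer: -20558048200/94051 ≈ -2.1858e+5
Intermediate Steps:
K = -286569/94051 (K = -2579121*1/846459 = -286569/94051 ≈ -3.0470)
K - ((u + 1436240) - 1485235) = -286569/94051 - ((267576 + 1436240) - 1485235) = -286569/94051 - (1703816 - 1485235) = -286569/94051 - 1*218581 = -286569/94051 - 218581 = -20558048200/94051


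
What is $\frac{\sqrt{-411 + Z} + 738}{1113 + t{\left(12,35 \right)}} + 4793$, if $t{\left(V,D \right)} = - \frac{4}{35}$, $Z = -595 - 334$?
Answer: $\frac{186717973}{38951} + \frac{70 i \sqrt{335}}{38951} \approx 4793.7 + 0.032893 i$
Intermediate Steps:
$Z = -929$ ($Z = -595 - 334 = -929$)
$t{\left(V,D \right)} = - \frac{4}{35}$ ($t{\left(V,D \right)} = \left(-4\right) \frac{1}{35} = - \frac{4}{35}$)
$\frac{\sqrt{-411 + Z} + 738}{1113 + t{\left(12,35 \right)}} + 4793 = \frac{\sqrt{-411 - 929} + 738}{1113 - \frac{4}{35}} + 4793 = \frac{\sqrt{-1340} + 738}{\frac{38951}{35}} + 4793 = \left(2 i \sqrt{335} + 738\right) \frac{35}{38951} + 4793 = \left(738 + 2 i \sqrt{335}\right) \frac{35}{38951} + 4793 = \left(\frac{25830}{38951} + \frac{70 i \sqrt{335}}{38951}\right) + 4793 = \frac{186717973}{38951} + \frac{70 i \sqrt{335}}{38951}$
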